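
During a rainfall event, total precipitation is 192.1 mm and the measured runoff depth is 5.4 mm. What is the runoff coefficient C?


The runoff coefficient C = runoff depth / rainfall depth.
C = 5.4 / 192.1
  = 0.0281.

0.0281


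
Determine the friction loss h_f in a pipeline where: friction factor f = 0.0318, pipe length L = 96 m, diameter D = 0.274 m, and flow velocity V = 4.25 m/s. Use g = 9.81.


Darcy-Weisbach equation: h_f = f * (L/D) * V^2/(2g).
f * L/D = 0.0318 * 96/0.274 = 11.1416.
V^2/(2g) = 4.25^2 / (2*9.81) = 18.0625 / 19.62 = 0.9206 m.
h_f = 11.1416 * 0.9206 = 10.257 m.

10.257


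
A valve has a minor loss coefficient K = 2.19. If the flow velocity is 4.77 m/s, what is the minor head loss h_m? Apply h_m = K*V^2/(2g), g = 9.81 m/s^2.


Minor loss formula: h_m = K * V^2/(2g).
V^2 = 4.77^2 = 22.7529.
V^2/(2g) = 22.7529 / 19.62 = 1.1597 m.
h_m = 2.19 * 1.1597 = 2.5397 m.

2.5397


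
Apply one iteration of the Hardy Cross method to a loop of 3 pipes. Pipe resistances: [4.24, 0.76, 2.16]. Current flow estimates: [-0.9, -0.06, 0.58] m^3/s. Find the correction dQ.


Numerator terms (r*Q*|Q|): 4.24*-0.9*|-0.9| = -3.4344; 0.76*-0.06*|-0.06| = -0.0027; 2.16*0.58*|0.58| = 0.7266.
Sum of numerator = -2.7105.
Denominator terms (r*|Q|): 4.24*|-0.9| = 3.816; 0.76*|-0.06| = 0.0456; 2.16*|0.58| = 1.2528.
2 * sum of denominator = 2 * 5.1144 = 10.2288.
dQ = --2.7105 / 10.2288 = 0.265 m^3/s.

0.265


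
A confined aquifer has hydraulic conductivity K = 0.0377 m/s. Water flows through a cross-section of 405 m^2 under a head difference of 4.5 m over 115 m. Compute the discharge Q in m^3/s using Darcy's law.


Darcy's law: Q = K * A * i, where i = dh/L.
Hydraulic gradient i = 4.5 / 115 = 0.03913.
Q = 0.0377 * 405 * 0.03913
  = 0.5975 m^3/s.

0.5975


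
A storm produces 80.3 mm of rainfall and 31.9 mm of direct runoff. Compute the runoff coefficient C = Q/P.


The runoff coefficient C = runoff depth / rainfall depth.
C = 31.9 / 80.3
  = 0.3973.

0.3973


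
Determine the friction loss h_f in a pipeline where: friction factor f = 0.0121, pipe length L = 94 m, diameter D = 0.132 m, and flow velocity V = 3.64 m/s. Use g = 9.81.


Darcy-Weisbach equation: h_f = f * (L/D) * V^2/(2g).
f * L/D = 0.0121 * 94/0.132 = 8.6167.
V^2/(2g) = 3.64^2 / (2*9.81) = 13.2496 / 19.62 = 0.6753 m.
h_f = 8.6167 * 0.6753 = 5.819 m.

5.819


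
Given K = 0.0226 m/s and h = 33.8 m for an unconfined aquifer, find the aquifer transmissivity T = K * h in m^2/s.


Transmissivity is defined as T = K * h.
T = 0.0226 * 33.8
  = 0.7639 m^2/s.

0.7639


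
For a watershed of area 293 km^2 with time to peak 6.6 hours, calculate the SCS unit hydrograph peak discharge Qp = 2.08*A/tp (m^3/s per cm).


SCS formula: Qp = 2.08 * A / tp.
Qp = 2.08 * 293 / 6.6
   = 609.44 / 6.6
   = 92.34 m^3/s per cm.

92.34


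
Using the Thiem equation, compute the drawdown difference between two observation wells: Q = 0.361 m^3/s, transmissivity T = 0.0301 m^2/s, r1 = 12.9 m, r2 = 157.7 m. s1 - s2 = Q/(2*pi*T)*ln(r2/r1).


Thiem equation: s1 - s2 = Q/(2*pi*T) * ln(r2/r1).
ln(r2/r1) = ln(157.7/12.9) = 2.5035.
Q/(2*pi*T) = 0.361 / (2*pi*0.0301) = 0.361 / 0.1891 = 1.9088.
s1 - s2 = 1.9088 * 2.5035 = 4.7786 m.

4.7786


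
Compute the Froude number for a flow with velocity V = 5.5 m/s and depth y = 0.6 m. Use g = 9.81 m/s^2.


The Froude number is defined as Fr = V / sqrt(g*y).
g*y = 9.81 * 0.6 = 5.886.
sqrt(g*y) = sqrt(5.886) = 2.4261.
Fr = 5.5 / 2.4261 = 2.267.

2.267


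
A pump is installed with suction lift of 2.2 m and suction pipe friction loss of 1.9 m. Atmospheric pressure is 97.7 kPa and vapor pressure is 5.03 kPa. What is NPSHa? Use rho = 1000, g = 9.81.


NPSHa = p_atm/(rho*g) - z_s - hf_s - p_vap/(rho*g).
p_atm/(rho*g) = 97.7*1000 / (1000*9.81) = 9.959 m.
p_vap/(rho*g) = 5.03*1000 / (1000*9.81) = 0.513 m.
NPSHa = 9.959 - 2.2 - 1.9 - 0.513
      = 5.35 m.

5.35


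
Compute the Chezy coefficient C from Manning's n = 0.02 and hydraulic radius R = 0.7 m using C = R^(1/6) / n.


The Chezy coefficient relates to Manning's n through C = R^(1/6) / n.
R^(1/6) = 0.7^(1/6) = 0.942287.
C = 0.942287 / 0.02 = 47.11 m^(1/2)/s.

47.11


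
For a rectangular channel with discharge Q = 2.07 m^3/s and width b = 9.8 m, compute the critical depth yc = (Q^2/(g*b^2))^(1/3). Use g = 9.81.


Using yc = (Q^2 / (g * b^2))^(1/3):
Q^2 = 2.07^2 = 4.28.
g * b^2 = 9.81 * 9.8^2 = 9.81 * 96.04 = 942.15.
Q^2 / (g*b^2) = 4.28 / 942.15 = 0.0045.
yc = 0.0045^(1/3) = 0.1657 m.

0.1657


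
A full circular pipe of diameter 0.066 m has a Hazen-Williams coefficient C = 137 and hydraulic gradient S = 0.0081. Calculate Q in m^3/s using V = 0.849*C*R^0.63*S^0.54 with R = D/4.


For a full circular pipe, R = D/4 = 0.066/4 = 0.0165 m.
V = 0.849 * 137 * 0.0165^0.63 * 0.0081^0.54
  = 0.849 * 137 * 0.075338 * 0.07423
  = 0.6505 m/s.
Pipe area A = pi*D^2/4 = pi*0.066^2/4 = 0.0034 m^2.
Q = A * V = 0.0034 * 0.6505 = 0.0022 m^3/s.

0.0022


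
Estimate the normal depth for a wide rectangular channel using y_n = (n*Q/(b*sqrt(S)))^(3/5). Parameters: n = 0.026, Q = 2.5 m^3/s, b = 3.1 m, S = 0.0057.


We use the wide-channel approximation y_n = (n*Q/(b*sqrt(S)))^(3/5).
sqrt(S) = sqrt(0.0057) = 0.075498.
Numerator: n*Q = 0.026 * 2.5 = 0.065.
Denominator: b*sqrt(S) = 3.1 * 0.075498 = 0.234044.
arg = 0.2777.
y_n = 0.2777^(3/5) = 0.4636 m.

0.4636


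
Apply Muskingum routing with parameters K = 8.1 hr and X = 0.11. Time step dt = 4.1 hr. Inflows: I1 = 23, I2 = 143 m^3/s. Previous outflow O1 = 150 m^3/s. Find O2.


Muskingum coefficients:
denom = 2*K*(1-X) + dt = 2*8.1*(1-0.11) + 4.1 = 18.518.
C0 = (dt - 2*K*X)/denom = (4.1 - 2*8.1*0.11)/18.518 = 0.1252.
C1 = (dt + 2*K*X)/denom = (4.1 + 2*8.1*0.11)/18.518 = 0.3176.
C2 = (2*K*(1-X) - dt)/denom = 0.5572.
O2 = C0*I2 + C1*I1 + C2*O1
   = 0.1252*143 + 0.3176*23 + 0.5572*150
   = 108.78 m^3/s.

108.78


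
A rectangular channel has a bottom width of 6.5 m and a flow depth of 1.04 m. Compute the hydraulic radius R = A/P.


For a rectangular section:
Flow area A = b * y = 6.5 * 1.04 = 6.76 m^2.
Wetted perimeter P = b + 2y = 6.5 + 2*1.04 = 8.58 m.
Hydraulic radius R = A/P = 6.76 / 8.58 = 0.7879 m.

0.7879


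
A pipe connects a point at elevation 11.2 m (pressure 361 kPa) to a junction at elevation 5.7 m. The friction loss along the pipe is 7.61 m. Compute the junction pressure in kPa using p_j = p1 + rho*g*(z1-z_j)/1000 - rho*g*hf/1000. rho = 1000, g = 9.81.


Junction pressure: p_j = p1 + rho*g*(z1 - z_j)/1000 - rho*g*hf/1000.
Elevation term = 1000*9.81*(11.2 - 5.7)/1000 = 53.955 kPa.
Friction term = 1000*9.81*7.61/1000 = 74.654 kPa.
p_j = 361 + 53.955 - 74.654 = 340.3 kPa.

340.3


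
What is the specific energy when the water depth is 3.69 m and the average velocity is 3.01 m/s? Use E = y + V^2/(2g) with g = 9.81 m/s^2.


Specific energy E = y + V^2/(2g).
Velocity head = V^2/(2g) = 3.01^2 / (2*9.81) = 9.0601 / 19.62 = 0.4618 m.
E = 3.69 + 0.4618 = 4.1518 m.

4.1518


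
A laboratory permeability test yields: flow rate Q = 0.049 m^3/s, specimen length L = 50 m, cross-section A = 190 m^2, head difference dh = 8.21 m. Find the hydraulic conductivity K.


From K = Q*L / (A*dh):
Numerator: Q*L = 0.049 * 50 = 2.45.
Denominator: A*dh = 190 * 8.21 = 1559.9.
K = 2.45 / 1559.9 = 0.001571 m/s.

0.001571


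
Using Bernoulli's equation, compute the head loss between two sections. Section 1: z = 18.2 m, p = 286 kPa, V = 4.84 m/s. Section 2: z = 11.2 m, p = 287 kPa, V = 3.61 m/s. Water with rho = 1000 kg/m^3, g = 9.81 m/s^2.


Total head at each section: H = z + p/(rho*g) + V^2/(2g).
H1 = 18.2 + 286*1000/(1000*9.81) + 4.84^2/(2*9.81)
   = 18.2 + 29.154 + 1.194
   = 48.548 m.
H2 = 11.2 + 287*1000/(1000*9.81) + 3.61^2/(2*9.81)
   = 11.2 + 29.256 + 0.6642
   = 41.12 m.
h_L = H1 - H2 = 48.548 - 41.12 = 7.428 m.

7.428


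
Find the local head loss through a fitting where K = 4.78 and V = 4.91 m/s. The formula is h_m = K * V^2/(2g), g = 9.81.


Minor loss formula: h_m = K * V^2/(2g).
V^2 = 4.91^2 = 24.1081.
V^2/(2g) = 24.1081 / 19.62 = 1.2288 m.
h_m = 4.78 * 1.2288 = 5.8734 m.

5.8734


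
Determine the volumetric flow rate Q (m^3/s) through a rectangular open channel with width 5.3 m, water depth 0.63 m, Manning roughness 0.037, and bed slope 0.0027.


For a rectangular channel, the cross-sectional area A = b * y = 5.3 * 0.63 = 3.34 m^2.
The wetted perimeter P = b + 2y = 5.3 + 2*0.63 = 6.56 m.
Hydraulic radius R = A/P = 3.34/6.56 = 0.509 m.
Velocity V = (1/n)*R^(2/3)*S^(1/2) = (1/0.037)*0.509^(2/3)*0.0027^(1/2) = 0.8953 m/s.
Discharge Q = A * V = 3.34 * 0.8953 = 2.989 m^3/s.

2.989


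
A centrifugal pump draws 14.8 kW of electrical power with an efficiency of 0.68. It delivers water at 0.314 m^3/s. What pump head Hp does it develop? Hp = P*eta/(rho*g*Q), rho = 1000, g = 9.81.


Pump head formula: Hp = P * eta / (rho * g * Q).
Numerator: P * eta = 14.8 * 1000 * 0.68 = 10064.0 W.
Denominator: rho * g * Q = 1000 * 9.81 * 0.314 = 3080.34.
Hp = 10064.0 / 3080.34 = 3.27 m.

3.27


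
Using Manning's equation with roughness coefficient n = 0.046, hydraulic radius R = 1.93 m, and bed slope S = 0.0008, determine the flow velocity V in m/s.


Manning's equation gives V = (1/n) * R^(2/3) * S^(1/2).
First, compute R^(2/3) = 1.93^(2/3) = 1.5501.
Next, S^(1/2) = 0.0008^(1/2) = 0.028284.
Then 1/n = 1/0.046 = 21.74.
V = 21.74 * 1.5501 * 0.028284 = 0.9531 m/s.

0.9531


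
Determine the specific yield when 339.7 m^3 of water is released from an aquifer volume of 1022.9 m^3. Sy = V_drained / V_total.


Specific yield Sy = Volume drained / Total volume.
Sy = 339.7 / 1022.9
   = 0.3321.

0.3321


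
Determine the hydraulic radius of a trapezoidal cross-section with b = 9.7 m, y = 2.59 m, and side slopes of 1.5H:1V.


For a trapezoidal section with side slope z:
A = (b + z*y)*y = (9.7 + 1.5*2.59)*2.59 = 35.185 m^2.
P = b + 2*y*sqrt(1 + z^2) = 9.7 + 2*2.59*sqrt(1 + 1.5^2) = 19.038 m.
R = A/P = 35.185 / 19.038 = 1.8481 m.

1.8481


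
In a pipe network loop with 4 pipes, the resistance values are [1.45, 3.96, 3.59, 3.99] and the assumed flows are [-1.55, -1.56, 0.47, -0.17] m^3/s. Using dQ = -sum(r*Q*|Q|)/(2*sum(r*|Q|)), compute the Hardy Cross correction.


Numerator terms (r*Q*|Q|): 1.45*-1.55*|-1.55| = -3.4836; 3.96*-1.56*|-1.56| = -9.6371; 3.59*0.47*|0.47| = 0.793; 3.99*-0.17*|-0.17| = -0.1153.
Sum of numerator = -12.443.
Denominator terms (r*|Q|): 1.45*|-1.55| = 2.2475; 3.96*|-1.56| = 6.1776; 3.59*|0.47| = 1.6873; 3.99*|-0.17| = 0.6783.
2 * sum of denominator = 2 * 10.7907 = 21.5814.
dQ = --12.443 / 21.5814 = 0.5766 m^3/s.

0.5766


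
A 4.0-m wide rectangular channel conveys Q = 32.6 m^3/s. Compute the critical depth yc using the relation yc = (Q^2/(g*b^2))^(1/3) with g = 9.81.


Using yc = (Q^2 / (g * b^2))^(1/3):
Q^2 = 32.6^2 = 1062.76.
g * b^2 = 9.81 * 4.0^2 = 9.81 * 16.0 = 156.96.
Q^2 / (g*b^2) = 1062.76 / 156.96 = 6.7709.
yc = 6.7709^(1/3) = 1.8918 m.

1.8918


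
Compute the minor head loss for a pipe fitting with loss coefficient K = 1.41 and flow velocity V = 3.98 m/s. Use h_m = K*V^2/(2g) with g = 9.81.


Minor loss formula: h_m = K * V^2/(2g).
V^2 = 3.98^2 = 15.8404.
V^2/(2g) = 15.8404 / 19.62 = 0.8074 m.
h_m = 1.41 * 0.8074 = 1.1384 m.

1.1384


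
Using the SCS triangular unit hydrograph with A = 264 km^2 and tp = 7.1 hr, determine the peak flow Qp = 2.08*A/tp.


SCS formula: Qp = 2.08 * A / tp.
Qp = 2.08 * 264 / 7.1
   = 549.12 / 7.1
   = 77.34 m^3/s per cm.

77.34


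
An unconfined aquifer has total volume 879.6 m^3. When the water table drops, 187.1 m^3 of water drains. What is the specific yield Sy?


Specific yield Sy = Volume drained / Total volume.
Sy = 187.1 / 879.6
   = 0.2127.

0.2127


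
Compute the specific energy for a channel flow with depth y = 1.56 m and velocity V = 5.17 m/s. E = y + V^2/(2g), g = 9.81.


Specific energy E = y + V^2/(2g).
Velocity head = V^2/(2g) = 5.17^2 / (2*9.81) = 26.7289 / 19.62 = 1.3623 m.
E = 1.56 + 1.3623 = 2.9223 m.

2.9223


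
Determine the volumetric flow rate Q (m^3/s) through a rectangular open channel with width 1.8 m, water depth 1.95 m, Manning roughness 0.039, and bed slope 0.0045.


For a rectangular channel, the cross-sectional area A = b * y = 1.8 * 1.95 = 3.51 m^2.
The wetted perimeter P = b + 2y = 1.8 + 2*1.95 = 5.7 m.
Hydraulic radius R = A/P = 3.51/5.7 = 0.6158 m.
Velocity V = (1/n)*R^(2/3)*S^(1/2) = (1/0.039)*0.6158^(2/3)*0.0045^(1/2) = 1.245 m/s.
Discharge Q = A * V = 3.51 * 1.245 = 4.37 m^3/s.

4.37


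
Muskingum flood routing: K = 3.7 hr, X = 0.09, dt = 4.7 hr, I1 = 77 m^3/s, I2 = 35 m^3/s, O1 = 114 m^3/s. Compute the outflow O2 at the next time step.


Muskingum coefficients:
denom = 2*K*(1-X) + dt = 2*3.7*(1-0.09) + 4.7 = 11.434.
C0 = (dt - 2*K*X)/denom = (4.7 - 2*3.7*0.09)/11.434 = 0.3528.
C1 = (dt + 2*K*X)/denom = (4.7 + 2*3.7*0.09)/11.434 = 0.4693.
C2 = (2*K*(1-X) - dt)/denom = 0.1779.
O2 = C0*I2 + C1*I1 + C2*O1
   = 0.3528*35 + 0.4693*77 + 0.1779*114
   = 68.76 m^3/s.

68.76


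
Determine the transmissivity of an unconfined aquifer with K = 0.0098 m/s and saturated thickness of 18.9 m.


Transmissivity is defined as T = K * h.
T = 0.0098 * 18.9
  = 0.1852 m^2/s.

0.1852


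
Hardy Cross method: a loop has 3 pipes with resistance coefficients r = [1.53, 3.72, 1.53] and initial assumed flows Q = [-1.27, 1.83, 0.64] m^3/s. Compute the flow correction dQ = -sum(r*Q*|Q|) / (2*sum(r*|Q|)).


Numerator terms (r*Q*|Q|): 1.53*-1.27*|-1.27| = -2.4677; 3.72*1.83*|1.83| = 12.4579; 1.53*0.64*|0.64| = 0.6267.
Sum of numerator = 10.6169.
Denominator terms (r*|Q|): 1.53*|-1.27| = 1.9431; 3.72*|1.83| = 6.8076; 1.53*|0.64| = 0.9792.
2 * sum of denominator = 2 * 9.7299 = 19.4598.
dQ = -10.6169 / 19.4598 = -0.5456 m^3/s.

-0.5456


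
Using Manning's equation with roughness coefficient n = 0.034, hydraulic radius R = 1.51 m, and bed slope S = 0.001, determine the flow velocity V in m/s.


Manning's equation gives V = (1/n) * R^(2/3) * S^(1/2).
First, compute R^(2/3) = 1.51^(2/3) = 1.3162.
Next, S^(1/2) = 0.001^(1/2) = 0.031623.
Then 1/n = 1/0.034 = 29.41.
V = 29.41 * 1.3162 * 0.031623 = 1.2242 m/s.

1.2242


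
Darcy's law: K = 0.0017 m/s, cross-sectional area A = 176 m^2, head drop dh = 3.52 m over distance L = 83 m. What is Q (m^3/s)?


Darcy's law: Q = K * A * i, where i = dh/L.
Hydraulic gradient i = 3.52 / 83 = 0.04241.
Q = 0.0017 * 176 * 0.04241
  = 0.0127 m^3/s.

0.0127


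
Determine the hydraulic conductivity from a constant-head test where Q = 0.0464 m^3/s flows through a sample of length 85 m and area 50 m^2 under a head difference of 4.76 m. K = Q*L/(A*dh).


From K = Q*L / (A*dh):
Numerator: Q*L = 0.0464 * 85 = 3.944.
Denominator: A*dh = 50 * 4.76 = 238.0.
K = 3.944 / 238.0 = 0.016571 m/s.

0.016571


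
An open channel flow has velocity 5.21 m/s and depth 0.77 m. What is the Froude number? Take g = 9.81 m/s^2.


The Froude number is defined as Fr = V / sqrt(g*y).
g*y = 9.81 * 0.77 = 7.5537.
sqrt(g*y) = sqrt(7.5537) = 2.7484.
Fr = 5.21 / 2.7484 = 1.8956.

1.8956


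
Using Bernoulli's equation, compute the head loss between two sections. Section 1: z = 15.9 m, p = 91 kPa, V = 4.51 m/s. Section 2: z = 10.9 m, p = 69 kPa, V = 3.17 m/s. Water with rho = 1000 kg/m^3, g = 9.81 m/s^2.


Total head at each section: H = z + p/(rho*g) + V^2/(2g).
H1 = 15.9 + 91*1000/(1000*9.81) + 4.51^2/(2*9.81)
   = 15.9 + 9.276 + 1.0367
   = 26.213 m.
H2 = 10.9 + 69*1000/(1000*9.81) + 3.17^2/(2*9.81)
   = 10.9 + 7.034 + 0.5122
   = 18.446 m.
h_L = H1 - H2 = 26.213 - 18.446 = 7.767 m.

7.767


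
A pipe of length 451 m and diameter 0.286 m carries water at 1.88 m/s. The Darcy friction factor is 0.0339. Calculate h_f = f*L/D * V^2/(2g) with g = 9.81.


Darcy-Weisbach equation: h_f = f * (L/D) * V^2/(2g).
f * L/D = 0.0339 * 451/0.286 = 53.4577.
V^2/(2g) = 1.88^2 / (2*9.81) = 3.5344 / 19.62 = 0.1801 m.
h_f = 53.4577 * 0.1801 = 9.63 m.

9.63


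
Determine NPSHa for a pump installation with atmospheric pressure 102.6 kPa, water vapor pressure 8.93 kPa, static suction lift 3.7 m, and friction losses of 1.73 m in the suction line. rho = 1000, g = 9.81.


NPSHa = p_atm/(rho*g) - z_s - hf_s - p_vap/(rho*g).
p_atm/(rho*g) = 102.6*1000 / (1000*9.81) = 10.459 m.
p_vap/(rho*g) = 8.93*1000 / (1000*9.81) = 0.91 m.
NPSHa = 10.459 - 3.7 - 1.73 - 0.91
      = 4.12 m.

4.12


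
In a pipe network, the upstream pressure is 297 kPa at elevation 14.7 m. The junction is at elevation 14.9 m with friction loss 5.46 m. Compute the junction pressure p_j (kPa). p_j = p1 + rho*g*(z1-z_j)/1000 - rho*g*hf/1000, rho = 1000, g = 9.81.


Junction pressure: p_j = p1 + rho*g*(z1 - z_j)/1000 - rho*g*hf/1000.
Elevation term = 1000*9.81*(14.7 - 14.9)/1000 = -1.962 kPa.
Friction term = 1000*9.81*5.46/1000 = 53.563 kPa.
p_j = 297 + -1.962 - 53.563 = 241.48 kPa.

241.48


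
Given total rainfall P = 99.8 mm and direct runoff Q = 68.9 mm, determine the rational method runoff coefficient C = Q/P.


The runoff coefficient C = runoff depth / rainfall depth.
C = 68.9 / 99.8
  = 0.6904.

0.6904


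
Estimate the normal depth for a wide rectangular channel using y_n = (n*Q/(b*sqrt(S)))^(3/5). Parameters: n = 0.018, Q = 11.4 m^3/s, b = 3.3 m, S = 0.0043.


We use the wide-channel approximation y_n = (n*Q/(b*sqrt(S)))^(3/5).
sqrt(S) = sqrt(0.0043) = 0.065574.
Numerator: n*Q = 0.018 * 11.4 = 0.2052.
Denominator: b*sqrt(S) = 3.3 * 0.065574 = 0.216394.
arg = 0.9483.
y_n = 0.9483^(3/5) = 0.9686 m.

0.9686


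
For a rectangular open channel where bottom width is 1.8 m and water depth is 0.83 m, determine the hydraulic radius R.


For a rectangular section:
Flow area A = b * y = 1.8 * 0.83 = 1.49 m^2.
Wetted perimeter P = b + 2y = 1.8 + 2*0.83 = 3.46 m.
Hydraulic radius R = A/P = 1.49 / 3.46 = 0.4318 m.

0.4318


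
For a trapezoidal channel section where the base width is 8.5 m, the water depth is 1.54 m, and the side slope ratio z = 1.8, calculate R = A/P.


For a trapezoidal section with side slope z:
A = (b + z*y)*y = (8.5 + 1.8*1.54)*1.54 = 17.359 m^2.
P = b + 2*y*sqrt(1 + z^2) = 8.5 + 2*1.54*sqrt(1 + 1.8^2) = 14.842 m.
R = A/P = 17.359 / 14.842 = 1.1696 m.

1.1696


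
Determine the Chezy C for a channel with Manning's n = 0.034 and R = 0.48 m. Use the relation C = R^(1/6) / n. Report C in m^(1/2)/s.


The Chezy coefficient relates to Manning's n through C = R^(1/6) / n.
R^(1/6) = 0.48^(1/6) = 0.884858.
C = 0.884858 / 0.034 = 26.03 m^(1/2)/s.

26.03


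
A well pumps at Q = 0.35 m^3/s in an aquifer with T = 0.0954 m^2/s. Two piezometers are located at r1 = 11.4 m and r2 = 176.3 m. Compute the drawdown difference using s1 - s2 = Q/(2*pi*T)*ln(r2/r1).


Thiem equation: s1 - s2 = Q/(2*pi*T) * ln(r2/r1).
ln(r2/r1) = ln(176.3/11.4) = 2.7386.
Q/(2*pi*T) = 0.35 / (2*pi*0.0954) = 0.35 / 0.5994 = 0.5839.
s1 - s2 = 0.5839 * 2.7386 = 1.5991 m.

1.5991


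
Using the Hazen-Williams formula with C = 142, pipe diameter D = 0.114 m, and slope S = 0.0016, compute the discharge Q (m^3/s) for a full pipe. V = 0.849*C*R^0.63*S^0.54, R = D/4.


For a full circular pipe, R = D/4 = 0.114/4 = 0.0285 m.
V = 0.849 * 142 * 0.0285^0.63 * 0.0016^0.54
  = 0.849 * 142 * 0.106305 * 0.030919
  = 0.3963 m/s.
Pipe area A = pi*D^2/4 = pi*0.114^2/4 = 0.0102 m^2.
Q = A * V = 0.0102 * 0.3963 = 0.004 m^3/s.

0.004


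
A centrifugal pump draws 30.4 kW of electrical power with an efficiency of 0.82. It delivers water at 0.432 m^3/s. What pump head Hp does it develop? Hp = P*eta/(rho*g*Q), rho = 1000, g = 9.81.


Pump head formula: Hp = P * eta / (rho * g * Q).
Numerator: P * eta = 30.4 * 1000 * 0.82 = 24928.0 W.
Denominator: rho * g * Q = 1000 * 9.81 * 0.432 = 4237.92.
Hp = 24928.0 / 4237.92 = 5.88 m.

5.88


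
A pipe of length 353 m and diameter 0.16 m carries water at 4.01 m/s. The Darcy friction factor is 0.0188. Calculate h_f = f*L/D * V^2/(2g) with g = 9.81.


Darcy-Weisbach equation: h_f = f * (L/D) * V^2/(2g).
f * L/D = 0.0188 * 353/0.16 = 41.4775.
V^2/(2g) = 4.01^2 / (2*9.81) = 16.0801 / 19.62 = 0.8196 m.
h_f = 41.4775 * 0.8196 = 33.994 m.

33.994


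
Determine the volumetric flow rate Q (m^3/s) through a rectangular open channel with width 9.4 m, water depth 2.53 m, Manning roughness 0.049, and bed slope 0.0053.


For a rectangular channel, the cross-sectional area A = b * y = 9.4 * 2.53 = 23.78 m^2.
The wetted perimeter P = b + 2y = 9.4 + 2*2.53 = 14.46 m.
Hydraulic radius R = A/P = 23.78/14.46 = 1.6447 m.
Velocity V = (1/n)*R^(2/3)*S^(1/2) = (1/0.049)*1.6447^(2/3)*0.0053^(1/2) = 2.0701 m/s.
Discharge Q = A * V = 23.78 * 2.0701 = 49.232 m^3/s.

49.232


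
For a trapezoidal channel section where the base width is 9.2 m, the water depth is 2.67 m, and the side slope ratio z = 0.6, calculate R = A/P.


For a trapezoidal section with side slope z:
A = (b + z*y)*y = (9.2 + 0.6*2.67)*2.67 = 28.841 m^2.
P = b + 2*y*sqrt(1 + z^2) = 9.2 + 2*2.67*sqrt(1 + 0.6^2) = 15.427 m.
R = A/P = 28.841 / 15.427 = 1.8695 m.

1.8695


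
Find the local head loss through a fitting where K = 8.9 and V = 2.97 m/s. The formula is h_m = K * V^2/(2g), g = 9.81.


Minor loss formula: h_m = K * V^2/(2g).
V^2 = 2.97^2 = 8.8209.
V^2/(2g) = 8.8209 / 19.62 = 0.4496 m.
h_m = 8.9 * 0.4496 = 4.0013 m.

4.0013


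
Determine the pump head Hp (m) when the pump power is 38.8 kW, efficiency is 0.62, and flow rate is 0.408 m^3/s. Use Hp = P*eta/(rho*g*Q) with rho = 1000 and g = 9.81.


Pump head formula: Hp = P * eta / (rho * g * Q).
Numerator: P * eta = 38.8 * 1000 * 0.62 = 24056.0 W.
Denominator: rho * g * Q = 1000 * 9.81 * 0.408 = 4002.48.
Hp = 24056.0 / 4002.48 = 6.01 m.

6.01


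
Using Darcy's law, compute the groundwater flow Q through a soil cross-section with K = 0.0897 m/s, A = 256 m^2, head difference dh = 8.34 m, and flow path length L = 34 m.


Darcy's law: Q = K * A * i, where i = dh/L.
Hydraulic gradient i = 8.34 / 34 = 0.245294.
Q = 0.0897 * 256 * 0.245294
  = 5.6327 m^3/s.

5.6327


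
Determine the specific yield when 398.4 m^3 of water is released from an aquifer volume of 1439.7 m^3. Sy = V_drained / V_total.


Specific yield Sy = Volume drained / Total volume.
Sy = 398.4 / 1439.7
   = 0.2767.

0.2767


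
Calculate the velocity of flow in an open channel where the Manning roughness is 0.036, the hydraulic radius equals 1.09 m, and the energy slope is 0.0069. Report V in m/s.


Manning's equation gives V = (1/n) * R^(2/3) * S^(1/2).
First, compute R^(2/3) = 1.09^(2/3) = 1.0591.
Next, S^(1/2) = 0.0069^(1/2) = 0.083066.
Then 1/n = 1/0.036 = 27.78.
V = 27.78 * 1.0591 * 0.083066 = 2.4438 m/s.

2.4438


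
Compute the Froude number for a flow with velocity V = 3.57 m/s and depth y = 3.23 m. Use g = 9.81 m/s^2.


The Froude number is defined as Fr = V / sqrt(g*y).
g*y = 9.81 * 3.23 = 31.6863.
sqrt(g*y) = sqrt(31.6863) = 5.6291.
Fr = 3.57 / 5.6291 = 0.6342.

0.6342


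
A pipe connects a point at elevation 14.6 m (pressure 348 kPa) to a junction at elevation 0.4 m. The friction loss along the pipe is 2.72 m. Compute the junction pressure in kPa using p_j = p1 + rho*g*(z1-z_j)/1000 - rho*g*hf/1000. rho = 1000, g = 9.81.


Junction pressure: p_j = p1 + rho*g*(z1 - z_j)/1000 - rho*g*hf/1000.
Elevation term = 1000*9.81*(14.6 - 0.4)/1000 = 139.302 kPa.
Friction term = 1000*9.81*2.72/1000 = 26.683 kPa.
p_j = 348 + 139.302 - 26.683 = 460.62 kPa.

460.62


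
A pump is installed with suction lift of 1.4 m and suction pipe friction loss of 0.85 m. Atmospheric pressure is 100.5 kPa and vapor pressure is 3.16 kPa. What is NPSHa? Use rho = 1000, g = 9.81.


NPSHa = p_atm/(rho*g) - z_s - hf_s - p_vap/(rho*g).
p_atm/(rho*g) = 100.5*1000 / (1000*9.81) = 10.245 m.
p_vap/(rho*g) = 3.16*1000 / (1000*9.81) = 0.322 m.
NPSHa = 10.245 - 1.4 - 0.85 - 0.322
      = 7.67 m.

7.67


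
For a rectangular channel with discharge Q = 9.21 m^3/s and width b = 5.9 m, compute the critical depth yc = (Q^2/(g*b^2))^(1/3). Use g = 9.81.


Using yc = (Q^2 / (g * b^2))^(1/3):
Q^2 = 9.21^2 = 84.82.
g * b^2 = 9.81 * 5.9^2 = 9.81 * 34.81 = 341.49.
Q^2 / (g*b^2) = 84.82 / 341.49 = 0.2484.
yc = 0.2484^(1/3) = 0.6286 m.

0.6286


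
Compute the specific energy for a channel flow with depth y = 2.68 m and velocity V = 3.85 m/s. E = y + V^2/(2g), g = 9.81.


Specific energy E = y + V^2/(2g).
Velocity head = V^2/(2g) = 3.85^2 / (2*9.81) = 14.8225 / 19.62 = 0.7555 m.
E = 2.68 + 0.7555 = 3.4355 m.

3.4355


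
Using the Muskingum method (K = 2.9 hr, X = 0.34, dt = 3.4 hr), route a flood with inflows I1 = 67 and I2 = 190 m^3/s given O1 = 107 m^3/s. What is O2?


Muskingum coefficients:
denom = 2*K*(1-X) + dt = 2*2.9*(1-0.34) + 3.4 = 7.228.
C0 = (dt - 2*K*X)/denom = (3.4 - 2*2.9*0.34)/7.228 = 0.1976.
C1 = (dt + 2*K*X)/denom = (3.4 + 2*2.9*0.34)/7.228 = 0.7432.
C2 = (2*K*(1-X) - dt)/denom = 0.0592.
O2 = C0*I2 + C1*I1 + C2*O1
   = 0.1976*190 + 0.7432*67 + 0.0592*107
   = 93.67 m^3/s.

93.67


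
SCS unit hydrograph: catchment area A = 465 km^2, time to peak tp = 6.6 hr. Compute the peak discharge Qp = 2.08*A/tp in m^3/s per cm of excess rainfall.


SCS formula: Qp = 2.08 * A / tp.
Qp = 2.08 * 465 / 6.6
   = 967.2 / 6.6
   = 146.55 m^3/s per cm.

146.55


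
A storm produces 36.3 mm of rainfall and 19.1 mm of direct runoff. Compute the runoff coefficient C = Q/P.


The runoff coefficient C = runoff depth / rainfall depth.
C = 19.1 / 36.3
  = 0.5262.

0.5262


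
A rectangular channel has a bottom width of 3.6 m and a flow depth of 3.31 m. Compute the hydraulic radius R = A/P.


For a rectangular section:
Flow area A = b * y = 3.6 * 3.31 = 11.92 m^2.
Wetted perimeter P = b + 2y = 3.6 + 2*3.31 = 10.22 m.
Hydraulic radius R = A/P = 11.92 / 10.22 = 1.1659 m.

1.1659


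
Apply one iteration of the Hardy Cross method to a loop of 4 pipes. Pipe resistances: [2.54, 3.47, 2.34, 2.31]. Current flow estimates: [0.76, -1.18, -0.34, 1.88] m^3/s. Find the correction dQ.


Numerator terms (r*Q*|Q|): 2.54*0.76*|0.76| = 1.4671; 3.47*-1.18*|-1.18| = -4.8316; 2.34*-0.34*|-0.34| = -0.2705; 2.31*1.88*|1.88| = 8.1645.
Sum of numerator = 4.5294.
Denominator terms (r*|Q|): 2.54*|0.76| = 1.9304; 3.47*|-1.18| = 4.0946; 2.34*|-0.34| = 0.7956; 2.31*|1.88| = 4.3428.
2 * sum of denominator = 2 * 11.1634 = 22.3268.
dQ = -4.5294 / 22.3268 = -0.2029 m^3/s.

-0.2029


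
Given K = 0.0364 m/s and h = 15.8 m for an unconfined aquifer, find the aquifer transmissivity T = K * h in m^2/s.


Transmissivity is defined as T = K * h.
T = 0.0364 * 15.8
  = 0.5751 m^2/s.

0.5751


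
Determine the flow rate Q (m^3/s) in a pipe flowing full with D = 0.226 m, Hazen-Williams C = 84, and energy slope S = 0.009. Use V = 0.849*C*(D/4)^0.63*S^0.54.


For a full circular pipe, R = D/4 = 0.226/4 = 0.0565 m.
V = 0.849 * 84 * 0.0565^0.63 * 0.009^0.54
  = 0.849 * 84 * 0.163603 * 0.078576
  = 0.9168 m/s.
Pipe area A = pi*D^2/4 = pi*0.226^2/4 = 0.0401 m^2.
Q = A * V = 0.0401 * 0.9168 = 0.0368 m^3/s.

0.0368


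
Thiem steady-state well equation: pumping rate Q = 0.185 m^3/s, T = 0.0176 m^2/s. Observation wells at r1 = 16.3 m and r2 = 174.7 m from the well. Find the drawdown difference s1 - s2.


Thiem equation: s1 - s2 = Q/(2*pi*T) * ln(r2/r1).
ln(r2/r1) = ln(174.7/16.3) = 2.3719.
Q/(2*pi*T) = 0.185 / (2*pi*0.0176) = 0.185 / 0.1106 = 1.6729.
s1 - s2 = 1.6729 * 2.3719 = 3.968 m.

3.968


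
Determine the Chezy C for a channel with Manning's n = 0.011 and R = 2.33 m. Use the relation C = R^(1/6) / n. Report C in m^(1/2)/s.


The Chezy coefficient relates to Manning's n through C = R^(1/6) / n.
R^(1/6) = 2.33^(1/6) = 1.151399.
C = 1.151399 / 0.011 = 104.67 m^(1/2)/s.

104.67


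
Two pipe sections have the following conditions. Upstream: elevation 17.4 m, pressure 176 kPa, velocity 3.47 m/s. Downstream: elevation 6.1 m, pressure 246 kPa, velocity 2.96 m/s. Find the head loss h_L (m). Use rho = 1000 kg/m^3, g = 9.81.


Total head at each section: H = z + p/(rho*g) + V^2/(2g).
H1 = 17.4 + 176*1000/(1000*9.81) + 3.47^2/(2*9.81)
   = 17.4 + 17.941 + 0.6137
   = 35.955 m.
H2 = 6.1 + 246*1000/(1000*9.81) + 2.96^2/(2*9.81)
   = 6.1 + 25.076 + 0.4466
   = 31.623 m.
h_L = H1 - H2 = 35.955 - 31.623 = 4.332 m.

4.332


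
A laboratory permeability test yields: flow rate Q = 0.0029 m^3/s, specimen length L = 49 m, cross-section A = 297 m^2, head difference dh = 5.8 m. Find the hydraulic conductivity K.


From K = Q*L / (A*dh):
Numerator: Q*L = 0.0029 * 49 = 0.1421.
Denominator: A*dh = 297 * 5.8 = 1722.6.
K = 0.1421 / 1722.6 = 8.2e-05 m/s.

8.2e-05


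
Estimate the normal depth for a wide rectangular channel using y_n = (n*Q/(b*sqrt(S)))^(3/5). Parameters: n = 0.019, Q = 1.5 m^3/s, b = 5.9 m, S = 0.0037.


We use the wide-channel approximation y_n = (n*Q/(b*sqrt(S)))^(3/5).
sqrt(S) = sqrt(0.0037) = 0.060828.
Numerator: n*Q = 0.019 * 1.5 = 0.0285.
Denominator: b*sqrt(S) = 5.9 * 0.060828 = 0.358885.
arg = 0.0794.
y_n = 0.0794^(3/5) = 0.2187 m.

0.2187


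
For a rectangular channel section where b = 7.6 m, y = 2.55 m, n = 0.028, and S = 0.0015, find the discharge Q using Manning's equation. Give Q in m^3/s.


For a rectangular channel, the cross-sectional area A = b * y = 7.6 * 2.55 = 19.38 m^2.
The wetted perimeter P = b + 2y = 7.6 + 2*2.55 = 12.7 m.
Hydraulic radius R = A/P = 19.38/12.7 = 1.526 m.
Velocity V = (1/n)*R^(2/3)*S^(1/2) = (1/0.028)*1.526^(2/3)*0.0015^(1/2) = 1.8334 m/s.
Discharge Q = A * V = 19.38 * 1.8334 = 35.531 m^3/s.

35.531


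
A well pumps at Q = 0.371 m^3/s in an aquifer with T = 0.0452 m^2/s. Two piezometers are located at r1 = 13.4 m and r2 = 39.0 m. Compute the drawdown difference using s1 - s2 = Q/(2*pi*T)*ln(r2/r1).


Thiem equation: s1 - s2 = Q/(2*pi*T) * ln(r2/r1).
ln(r2/r1) = ln(39.0/13.4) = 1.0683.
Q/(2*pi*T) = 0.371 / (2*pi*0.0452) = 0.371 / 0.284 = 1.3063.
s1 - s2 = 1.3063 * 1.0683 = 1.3956 m.

1.3956


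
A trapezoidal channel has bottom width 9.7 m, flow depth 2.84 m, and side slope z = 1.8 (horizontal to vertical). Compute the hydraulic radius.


For a trapezoidal section with side slope z:
A = (b + z*y)*y = (9.7 + 1.8*2.84)*2.84 = 42.066 m^2.
P = b + 2*y*sqrt(1 + z^2) = 9.7 + 2*2.84*sqrt(1 + 1.8^2) = 21.396 m.
R = A/P = 42.066 / 21.396 = 1.9661 m.

1.9661


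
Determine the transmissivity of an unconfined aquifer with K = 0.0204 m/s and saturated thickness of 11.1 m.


Transmissivity is defined as T = K * h.
T = 0.0204 * 11.1
  = 0.2264 m^2/s.

0.2264


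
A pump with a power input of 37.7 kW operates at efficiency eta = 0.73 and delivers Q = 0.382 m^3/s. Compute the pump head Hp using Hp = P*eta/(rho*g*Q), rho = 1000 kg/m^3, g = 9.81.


Pump head formula: Hp = P * eta / (rho * g * Q).
Numerator: P * eta = 37.7 * 1000 * 0.73 = 27521.0 W.
Denominator: rho * g * Q = 1000 * 9.81 * 0.382 = 3747.42.
Hp = 27521.0 / 3747.42 = 7.34 m.

7.34


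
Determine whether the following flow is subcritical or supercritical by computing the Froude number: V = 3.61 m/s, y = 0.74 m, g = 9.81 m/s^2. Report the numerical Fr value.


The Froude number is defined as Fr = V / sqrt(g*y).
g*y = 9.81 * 0.74 = 7.2594.
sqrt(g*y) = sqrt(7.2594) = 2.6943.
Fr = 3.61 / 2.6943 = 1.3399.
Since Fr > 1, the flow is supercritical.

1.3399


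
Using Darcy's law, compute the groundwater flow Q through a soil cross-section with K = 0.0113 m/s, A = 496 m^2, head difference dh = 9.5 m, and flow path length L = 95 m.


Darcy's law: Q = K * A * i, where i = dh/L.
Hydraulic gradient i = 9.5 / 95 = 0.1.
Q = 0.0113 * 496 * 0.1
  = 0.5605 m^3/s.

0.5605


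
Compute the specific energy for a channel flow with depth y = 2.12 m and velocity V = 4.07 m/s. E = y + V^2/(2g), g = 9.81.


Specific energy E = y + V^2/(2g).
Velocity head = V^2/(2g) = 4.07^2 / (2*9.81) = 16.5649 / 19.62 = 0.8443 m.
E = 2.12 + 0.8443 = 2.9643 m.

2.9643


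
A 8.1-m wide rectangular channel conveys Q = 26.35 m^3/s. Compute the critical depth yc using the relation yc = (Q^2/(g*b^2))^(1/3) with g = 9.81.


Using yc = (Q^2 / (g * b^2))^(1/3):
Q^2 = 26.35^2 = 694.32.
g * b^2 = 9.81 * 8.1^2 = 9.81 * 65.61 = 643.63.
Q^2 / (g*b^2) = 694.32 / 643.63 = 1.0788.
yc = 1.0788^(1/3) = 1.0256 m.

1.0256


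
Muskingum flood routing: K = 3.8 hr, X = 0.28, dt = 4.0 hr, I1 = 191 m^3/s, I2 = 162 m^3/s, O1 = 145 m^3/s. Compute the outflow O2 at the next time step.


Muskingum coefficients:
denom = 2*K*(1-X) + dt = 2*3.8*(1-0.28) + 4.0 = 9.472.
C0 = (dt - 2*K*X)/denom = (4.0 - 2*3.8*0.28)/9.472 = 0.1976.
C1 = (dt + 2*K*X)/denom = (4.0 + 2*3.8*0.28)/9.472 = 0.647.
C2 = (2*K*(1-X) - dt)/denom = 0.1554.
O2 = C0*I2 + C1*I1 + C2*O1
   = 0.1976*162 + 0.647*191 + 0.1554*145
   = 178.12 m^3/s.

178.12


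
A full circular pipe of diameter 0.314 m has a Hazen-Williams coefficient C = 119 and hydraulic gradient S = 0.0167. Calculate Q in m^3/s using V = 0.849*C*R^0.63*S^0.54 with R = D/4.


For a full circular pipe, R = D/4 = 0.314/4 = 0.0785 m.
V = 0.849 * 119 * 0.0785^0.63 * 0.0167^0.54
  = 0.849 * 119 * 0.201265 * 0.109715
  = 2.2309 m/s.
Pipe area A = pi*D^2/4 = pi*0.314^2/4 = 0.0774 m^2.
Q = A * V = 0.0774 * 2.2309 = 0.1728 m^3/s.

0.1728


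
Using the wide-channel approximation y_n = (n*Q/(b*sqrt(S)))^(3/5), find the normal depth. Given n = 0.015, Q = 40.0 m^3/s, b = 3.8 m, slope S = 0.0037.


We use the wide-channel approximation y_n = (n*Q/(b*sqrt(S)))^(3/5).
sqrt(S) = sqrt(0.0037) = 0.060828.
Numerator: n*Q = 0.015 * 40.0 = 0.6.
Denominator: b*sqrt(S) = 3.8 * 0.060828 = 0.231146.
arg = 2.5958.
y_n = 2.5958^(3/5) = 1.7724 m.

1.7724


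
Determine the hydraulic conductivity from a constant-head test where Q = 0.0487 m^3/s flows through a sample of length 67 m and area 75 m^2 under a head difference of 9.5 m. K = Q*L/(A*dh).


From K = Q*L / (A*dh):
Numerator: Q*L = 0.0487 * 67 = 3.2629.
Denominator: A*dh = 75 * 9.5 = 712.5.
K = 3.2629 / 712.5 = 0.00458 m/s.

0.00458


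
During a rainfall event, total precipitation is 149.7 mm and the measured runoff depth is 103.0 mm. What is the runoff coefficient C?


The runoff coefficient C = runoff depth / rainfall depth.
C = 103.0 / 149.7
  = 0.688.

0.688


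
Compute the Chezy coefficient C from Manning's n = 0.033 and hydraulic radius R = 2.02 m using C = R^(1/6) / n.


The Chezy coefficient relates to Manning's n through C = R^(1/6) / n.
R^(1/6) = 2.02^(1/6) = 1.124325.
C = 1.124325 / 0.033 = 34.07 m^(1/2)/s.

34.07


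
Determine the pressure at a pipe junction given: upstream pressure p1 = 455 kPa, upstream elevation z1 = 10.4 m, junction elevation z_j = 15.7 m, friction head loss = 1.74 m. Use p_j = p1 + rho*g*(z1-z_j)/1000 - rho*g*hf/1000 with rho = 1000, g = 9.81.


Junction pressure: p_j = p1 + rho*g*(z1 - z_j)/1000 - rho*g*hf/1000.
Elevation term = 1000*9.81*(10.4 - 15.7)/1000 = -51.993 kPa.
Friction term = 1000*9.81*1.74/1000 = 17.069 kPa.
p_j = 455 + -51.993 - 17.069 = 385.94 kPa.

385.94


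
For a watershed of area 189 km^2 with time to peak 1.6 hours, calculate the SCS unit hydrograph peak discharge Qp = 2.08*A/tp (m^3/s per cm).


SCS formula: Qp = 2.08 * A / tp.
Qp = 2.08 * 189 / 1.6
   = 393.12 / 1.6
   = 245.7 m^3/s per cm.

245.7


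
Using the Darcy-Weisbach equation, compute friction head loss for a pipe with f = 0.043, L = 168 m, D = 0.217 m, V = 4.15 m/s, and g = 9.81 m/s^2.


Darcy-Weisbach equation: h_f = f * (L/D) * V^2/(2g).
f * L/D = 0.043 * 168/0.217 = 33.2903.
V^2/(2g) = 4.15^2 / (2*9.81) = 17.2225 / 19.62 = 0.8778 m.
h_f = 33.2903 * 0.8778 = 29.222 m.

29.222


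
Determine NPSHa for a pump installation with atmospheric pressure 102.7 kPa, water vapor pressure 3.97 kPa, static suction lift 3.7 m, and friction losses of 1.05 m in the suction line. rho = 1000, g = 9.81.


NPSHa = p_atm/(rho*g) - z_s - hf_s - p_vap/(rho*g).
p_atm/(rho*g) = 102.7*1000 / (1000*9.81) = 10.469 m.
p_vap/(rho*g) = 3.97*1000 / (1000*9.81) = 0.405 m.
NPSHa = 10.469 - 3.7 - 1.05 - 0.405
      = 5.31 m.

5.31


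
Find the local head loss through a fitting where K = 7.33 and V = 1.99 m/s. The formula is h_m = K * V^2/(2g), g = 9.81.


Minor loss formula: h_m = K * V^2/(2g).
V^2 = 1.99^2 = 3.9601.
V^2/(2g) = 3.9601 / 19.62 = 0.2018 m.
h_m = 7.33 * 0.2018 = 1.4795 m.

1.4795


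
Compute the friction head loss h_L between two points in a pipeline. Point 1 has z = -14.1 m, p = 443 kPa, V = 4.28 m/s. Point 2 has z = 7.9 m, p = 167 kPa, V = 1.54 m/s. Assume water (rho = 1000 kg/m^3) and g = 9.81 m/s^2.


Total head at each section: H = z + p/(rho*g) + V^2/(2g).
H1 = -14.1 + 443*1000/(1000*9.81) + 4.28^2/(2*9.81)
   = -14.1 + 45.158 + 0.9337
   = 31.992 m.
H2 = 7.9 + 167*1000/(1000*9.81) + 1.54^2/(2*9.81)
   = 7.9 + 17.023 + 0.1209
   = 25.044 m.
h_L = H1 - H2 = 31.992 - 25.044 = 6.947 m.

6.947


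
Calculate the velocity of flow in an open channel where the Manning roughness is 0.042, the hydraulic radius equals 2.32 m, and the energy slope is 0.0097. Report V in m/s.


Manning's equation gives V = (1/n) * R^(2/3) * S^(1/2).
First, compute R^(2/3) = 2.32^(2/3) = 1.7525.
Next, S^(1/2) = 0.0097^(1/2) = 0.098489.
Then 1/n = 1/0.042 = 23.81.
V = 23.81 * 1.7525 * 0.098489 = 4.1096 m/s.

4.1096


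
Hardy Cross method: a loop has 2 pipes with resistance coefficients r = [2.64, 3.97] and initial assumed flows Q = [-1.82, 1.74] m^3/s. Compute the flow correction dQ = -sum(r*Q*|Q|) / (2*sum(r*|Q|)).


Numerator terms (r*Q*|Q|): 2.64*-1.82*|-1.82| = -8.7447; 3.97*1.74*|1.74| = 12.0196.
Sum of numerator = 3.2748.
Denominator terms (r*|Q|): 2.64*|-1.82| = 4.8048; 3.97*|1.74| = 6.9078.
2 * sum of denominator = 2 * 11.7126 = 23.4252.
dQ = -3.2748 / 23.4252 = -0.1398 m^3/s.

-0.1398


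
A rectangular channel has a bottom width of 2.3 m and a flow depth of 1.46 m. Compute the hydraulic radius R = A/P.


For a rectangular section:
Flow area A = b * y = 2.3 * 1.46 = 3.36 m^2.
Wetted perimeter P = b + 2y = 2.3 + 2*1.46 = 5.22 m.
Hydraulic radius R = A/P = 3.36 / 5.22 = 0.6433 m.

0.6433


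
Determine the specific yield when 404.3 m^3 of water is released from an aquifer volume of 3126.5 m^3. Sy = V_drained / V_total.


Specific yield Sy = Volume drained / Total volume.
Sy = 404.3 / 3126.5
   = 0.1293.

0.1293


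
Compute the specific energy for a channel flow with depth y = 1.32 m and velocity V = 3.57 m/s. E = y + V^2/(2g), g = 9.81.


Specific energy E = y + V^2/(2g).
Velocity head = V^2/(2g) = 3.57^2 / (2*9.81) = 12.7449 / 19.62 = 0.6496 m.
E = 1.32 + 0.6496 = 1.9696 m.

1.9696


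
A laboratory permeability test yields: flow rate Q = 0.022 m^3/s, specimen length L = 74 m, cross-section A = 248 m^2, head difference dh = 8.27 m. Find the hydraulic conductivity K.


From K = Q*L / (A*dh):
Numerator: Q*L = 0.022 * 74 = 1.628.
Denominator: A*dh = 248 * 8.27 = 2050.96.
K = 1.628 / 2050.96 = 0.000794 m/s.

0.000794


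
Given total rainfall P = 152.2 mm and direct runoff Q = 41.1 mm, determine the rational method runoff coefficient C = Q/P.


The runoff coefficient C = runoff depth / rainfall depth.
C = 41.1 / 152.2
  = 0.27.

0.27


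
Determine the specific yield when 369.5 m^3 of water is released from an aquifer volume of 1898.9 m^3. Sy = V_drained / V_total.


Specific yield Sy = Volume drained / Total volume.
Sy = 369.5 / 1898.9
   = 0.1946.

0.1946


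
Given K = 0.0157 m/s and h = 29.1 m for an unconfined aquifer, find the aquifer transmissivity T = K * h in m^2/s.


Transmissivity is defined as T = K * h.
T = 0.0157 * 29.1
  = 0.4569 m^2/s.

0.4569


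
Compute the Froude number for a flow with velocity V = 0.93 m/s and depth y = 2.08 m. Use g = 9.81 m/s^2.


The Froude number is defined as Fr = V / sqrt(g*y).
g*y = 9.81 * 2.08 = 20.4048.
sqrt(g*y) = sqrt(20.4048) = 4.5172.
Fr = 0.93 / 4.5172 = 0.2059.

0.2059


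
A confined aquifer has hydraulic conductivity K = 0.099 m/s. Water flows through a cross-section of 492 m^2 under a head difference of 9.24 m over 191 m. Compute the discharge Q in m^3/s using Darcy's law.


Darcy's law: Q = K * A * i, where i = dh/L.
Hydraulic gradient i = 9.24 / 191 = 0.048377.
Q = 0.099 * 492 * 0.048377
  = 2.3563 m^3/s.

2.3563
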